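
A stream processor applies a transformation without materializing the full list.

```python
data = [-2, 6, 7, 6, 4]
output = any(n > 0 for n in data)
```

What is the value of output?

Step 1: Check n > 0 for each element in [-2, 6, 7, 6, 4]:
  -2 > 0: False
  6 > 0: True
  7 > 0: True
  6 > 0: True
  4 > 0: True
Step 2: any() returns True.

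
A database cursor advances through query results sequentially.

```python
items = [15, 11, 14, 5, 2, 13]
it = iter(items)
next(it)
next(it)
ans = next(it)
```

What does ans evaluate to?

Step 1: Create iterator over [15, 11, 14, 5, 2, 13].
Step 2: next() consumes 15.
Step 3: next() consumes 11.
Step 4: next() returns 14.
Therefore ans = 14.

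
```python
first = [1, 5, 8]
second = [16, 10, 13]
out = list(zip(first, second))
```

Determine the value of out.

Step 1: zip pairs elements at same index:
  Index 0: (1, 16)
  Index 1: (5, 10)
  Index 2: (8, 13)
Therefore out = [(1, 16), (5, 10), (8, 13)].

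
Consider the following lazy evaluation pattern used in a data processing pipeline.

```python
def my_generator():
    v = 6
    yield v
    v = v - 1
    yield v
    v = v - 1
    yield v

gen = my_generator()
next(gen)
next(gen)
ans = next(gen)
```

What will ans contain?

Step 1: Trace through generator execution:
  Yield 1: v starts at 6, yield 6
  Yield 2: v = 6 - 1 = 5, yield 5
  Yield 3: v = 5 - 1 = 4, yield 4
Step 2: First next() gets 6, second next() gets the second value, third next() yields 4.
Therefore ans = 4.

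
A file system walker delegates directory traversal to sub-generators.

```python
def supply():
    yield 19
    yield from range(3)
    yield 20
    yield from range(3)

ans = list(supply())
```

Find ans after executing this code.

Step 1: Trace yields in order:
  yield 19
  yield 0
  yield 1
  yield 2
  yield 20
  yield 0
  yield 1
  yield 2
Therefore ans = [19, 0, 1, 2, 20, 0, 1, 2].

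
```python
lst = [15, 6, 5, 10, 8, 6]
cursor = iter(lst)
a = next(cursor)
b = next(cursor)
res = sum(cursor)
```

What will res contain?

Step 1: Create iterator over [15, 6, 5, 10, 8, 6].
Step 2: a = next() = 15, b = next() = 6.
Step 3: sum() of remaining [5, 10, 8, 6] = 29.
Therefore res = 29.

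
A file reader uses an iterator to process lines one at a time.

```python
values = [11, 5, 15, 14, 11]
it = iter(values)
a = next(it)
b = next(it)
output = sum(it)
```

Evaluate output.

Step 1: Create iterator over [11, 5, 15, 14, 11].
Step 2: a = next() = 11, b = next() = 5.
Step 3: sum() of remaining [15, 14, 11] = 40.
Therefore output = 40.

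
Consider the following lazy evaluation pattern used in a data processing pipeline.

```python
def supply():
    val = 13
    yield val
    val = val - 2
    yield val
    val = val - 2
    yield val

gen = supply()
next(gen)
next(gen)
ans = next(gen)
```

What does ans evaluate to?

Step 1: Trace through generator execution:
  Yield 1: val starts at 13, yield 13
  Yield 2: val = 13 - 2 = 11, yield 11
  Yield 3: val = 11 - 2 = 9, yield 9
Step 2: First next() gets 13, second next() gets the second value, third next() yields 9.
Therefore ans = 9.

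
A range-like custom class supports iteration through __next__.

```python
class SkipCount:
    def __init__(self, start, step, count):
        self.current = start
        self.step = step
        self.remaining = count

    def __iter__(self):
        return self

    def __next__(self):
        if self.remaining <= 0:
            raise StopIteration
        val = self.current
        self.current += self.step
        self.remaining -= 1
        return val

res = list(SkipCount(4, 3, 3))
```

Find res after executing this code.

Step 1: SkipCount starts at 4, increments by 3, for 3 steps:
  Yield 4, then current += 3
  Yield 7, then current += 3
  Yield 10, then current += 3
Therefore res = [4, 7, 10].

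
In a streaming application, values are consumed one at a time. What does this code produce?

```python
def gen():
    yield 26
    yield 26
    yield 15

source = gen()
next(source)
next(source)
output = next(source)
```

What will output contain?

Step 1: gen() creates a generator.
Step 2: next(source) yields 26 (consumed and discarded).
Step 3: next(source) yields 26 (consumed and discarded).
Step 4: next(source) yields 15, assigned to output.
Therefore output = 15.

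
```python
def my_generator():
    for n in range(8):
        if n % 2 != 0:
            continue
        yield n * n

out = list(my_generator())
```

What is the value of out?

Step 1: Only yield n**2 when n is divisible by 2:
  n=0: 0 % 2 == 0, yield 0**2 = 0
  n=2: 2 % 2 == 0, yield 2**2 = 4
  n=4: 4 % 2 == 0, yield 4**2 = 16
  n=6: 6 % 2 == 0, yield 6**2 = 36
Therefore out = [0, 4, 16, 36].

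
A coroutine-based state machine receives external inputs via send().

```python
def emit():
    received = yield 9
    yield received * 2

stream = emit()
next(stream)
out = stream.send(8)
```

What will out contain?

Step 1: next(stream) advances to first yield, producing 9.
Step 2: send(8) resumes, received = 8.
Step 3: yield received * 2 = 8 * 2 = 16.
Therefore out = 16.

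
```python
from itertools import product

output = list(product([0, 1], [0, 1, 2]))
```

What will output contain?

Step 1: product([0, 1], [0, 1, 2]) gives all pairs:
  (0, 0)
  (0, 1)
  (0, 2)
  (1, 0)
  (1, 1)
  (1, 2)
Therefore output = [(0, 0), (0, 1), (0, 2), (1, 0), (1, 1), (1, 2)].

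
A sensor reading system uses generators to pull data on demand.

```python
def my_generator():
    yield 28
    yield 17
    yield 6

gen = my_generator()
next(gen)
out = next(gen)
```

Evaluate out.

Step 1: my_generator() creates a generator.
Step 2: next(gen) yields 28 (consumed and discarded).
Step 3: next(gen) yields 17, assigned to out.
Therefore out = 17.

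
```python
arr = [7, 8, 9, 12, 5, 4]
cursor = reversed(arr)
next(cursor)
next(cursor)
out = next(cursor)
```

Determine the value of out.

Step 1: reversed([7, 8, 9, 12, 5, 4]) gives iterator: [4, 5, 12, 9, 8, 7].
Step 2: First next() = 4, second next() = 5.
Step 3: Third next() = 12.
Therefore out = 12.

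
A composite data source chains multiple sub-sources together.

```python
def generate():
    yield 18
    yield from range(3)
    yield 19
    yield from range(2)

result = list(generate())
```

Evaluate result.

Step 1: Trace yields in order:
  yield 18
  yield 0
  yield 1
  yield 2
  yield 19
  yield 0
  yield 1
Therefore result = [18, 0, 1, 2, 19, 0, 1].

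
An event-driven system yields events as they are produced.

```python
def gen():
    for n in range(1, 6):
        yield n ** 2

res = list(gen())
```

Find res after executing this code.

Step 1: For each n in range(1, 6), yield n**2:
  n=1: yield 1**2 = 1
  n=2: yield 2**2 = 4
  n=3: yield 3**2 = 9
  n=4: yield 4**2 = 16
  n=5: yield 5**2 = 25
Therefore res = [1, 4, 9, 16, 25].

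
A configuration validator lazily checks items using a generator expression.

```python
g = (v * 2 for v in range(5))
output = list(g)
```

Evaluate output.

Step 1: For each v in range(5), compute v*2:
  v=0: 0*2 = 0
  v=1: 1*2 = 2
  v=2: 2*2 = 4
  v=3: 3*2 = 6
  v=4: 4*2 = 8
Therefore output = [0, 2, 4, 6, 8].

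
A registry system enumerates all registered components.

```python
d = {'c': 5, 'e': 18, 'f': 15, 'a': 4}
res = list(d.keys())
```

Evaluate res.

Step 1: d.keys() returns the dictionary keys in insertion order.
Therefore res = ['c', 'e', 'f', 'a'].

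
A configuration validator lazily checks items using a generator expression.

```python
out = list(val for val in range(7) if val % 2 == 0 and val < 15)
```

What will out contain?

Step 1: Filter range(7) where val % 2 == 0 and val < 15:
  val=0: both conditions met, included
  val=1: excluded (1 % 2 != 0)
  val=2: both conditions met, included
  val=3: excluded (3 % 2 != 0)
  val=4: both conditions met, included
  val=5: excluded (5 % 2 != 0)
  val=6: both conditions met, included
Therefore out = [0, 2, 4, 6].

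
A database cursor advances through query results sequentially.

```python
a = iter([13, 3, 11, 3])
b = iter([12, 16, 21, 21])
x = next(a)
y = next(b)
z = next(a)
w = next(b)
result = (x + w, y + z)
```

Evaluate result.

Step 1: a iterates [13, 3, 11, 3], b iterates [12, 16, 21, 21].
Step 2: x = next(a) = 13, y = next(b) = 12.
Step 3: z = next(a) = 3, w = next(b) = 16.
Step 4: result = (13 + 16, 12 + 3) = (29, 15).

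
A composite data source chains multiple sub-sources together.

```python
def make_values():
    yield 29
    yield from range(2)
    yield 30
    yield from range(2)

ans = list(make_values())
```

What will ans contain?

Step 1: Trace yields in order:
  yield 29
  yield 0
  yield 1
  yield 30
  yield 0
  yield 1
Therefore ans = [29, 0, 1, 30, 0, 1].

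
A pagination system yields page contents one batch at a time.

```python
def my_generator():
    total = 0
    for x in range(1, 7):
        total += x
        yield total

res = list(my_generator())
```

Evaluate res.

Step 1: Generator accumulates running sum:
  x=1: total = 1, yield 1
  x=2: total = 3, yield 3
  x=3: total = 6, yield 6
  x=4: total = 10, yield 10
  x=5: total = 15, yield 15
  x=6: total = 21, yield 21
Therefore res = [1, 3, 6, 10, 15, 21].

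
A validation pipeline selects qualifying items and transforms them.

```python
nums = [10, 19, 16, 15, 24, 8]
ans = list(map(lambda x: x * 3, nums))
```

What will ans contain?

Step 1: Apply lambda x: x * 3 to each element:
  10 -> 30
  19 -> 57
  16 -> 48
  15 -> 45
  24 -> 72
  8 -> 24
Therefore ans = [30, 57, 48, 45, 72, 24].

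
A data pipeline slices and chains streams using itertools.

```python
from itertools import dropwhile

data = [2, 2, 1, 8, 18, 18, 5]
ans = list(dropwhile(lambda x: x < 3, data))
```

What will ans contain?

Step 1: dropwhile drops elements while < 3:
  2 < 3: dropped
  2 < 3: dropped
  1 < 3: dropped
  8: kept (dropping stopped)
Step 2: Remaining elements kept regardless of condition.
Therefore ans = [8, 18, 18, 5].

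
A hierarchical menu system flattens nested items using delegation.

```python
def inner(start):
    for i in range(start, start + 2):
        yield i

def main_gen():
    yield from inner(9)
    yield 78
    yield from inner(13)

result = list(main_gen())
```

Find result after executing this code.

Step 1: main_gen() delegates to inner(9):
  yield 9
  yield 10
Step 2: yield 78
Step 3: Delegates to inner(13):
  yield 13
  yield 14
Therefore result = [9, 10, 78, 13, 14].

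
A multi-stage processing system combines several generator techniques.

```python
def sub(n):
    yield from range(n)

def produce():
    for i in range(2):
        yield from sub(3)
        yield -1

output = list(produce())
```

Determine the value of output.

Step 1: For each i in range(2):
  i=0: yield from sub(3) -> [0, 1, 2], then yield -1
  i=1: yield from sub(3) -> [0, 1, 2], then yield -1
Therefore output = [0, 1, 2, -1, 0, 1, 2, -1].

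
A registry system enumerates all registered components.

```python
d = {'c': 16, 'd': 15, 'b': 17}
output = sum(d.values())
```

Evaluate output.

Step 1: d.values() = [16, 15, 17].
Step 2: sum = 48.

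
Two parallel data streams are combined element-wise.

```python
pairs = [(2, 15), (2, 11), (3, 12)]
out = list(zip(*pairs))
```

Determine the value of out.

Step 1: zip(*pairs) transposes: unzips [(2, 15), (2, 11), (3, 12)] into separate sequences.
Step 2: First elements: (2, 2, 3), second elements: (15, 11, 12).
Therefore out = [(2, 2, 3), (15, 11, 12)].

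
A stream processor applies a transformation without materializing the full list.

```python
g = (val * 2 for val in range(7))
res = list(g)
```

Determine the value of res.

Step 1: For each val in range(7), compute val*2:
  val=0: 0*2 = 0
  val=1: 1*2 = 2
  val=2: 2*2 = 4
  val=3: 3*2 = 6
  val=4: 4*2 = 8
  val=5: 5*2 = 10
  val=6: 6*2 = 12
Therefore res = [0, 2, 4, 6, 8, 10, 12].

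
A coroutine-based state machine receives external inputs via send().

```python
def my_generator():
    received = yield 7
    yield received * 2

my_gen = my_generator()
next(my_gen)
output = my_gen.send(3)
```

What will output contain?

Step 1: next(my_gen) advances to first yield, producing 7.
Step 2: send(3) resumes, received = 3.
Step 3: yield received * 2 = 3 * 2 = 6.
Therefore output = 6.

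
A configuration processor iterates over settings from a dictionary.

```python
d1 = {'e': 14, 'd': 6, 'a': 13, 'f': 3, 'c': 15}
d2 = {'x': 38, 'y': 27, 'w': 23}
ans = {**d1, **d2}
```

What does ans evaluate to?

Step 1: Merge d1 and d2 (d2 values override on key conflicts).
Step 2: d1 has keys ['e', 'd', 'a', 'f', 'c'], d2 has keys ['x', 'y', 'w'].
Therefore ans = {'e': 14, 'd': 6, 'a': 13, 'f': 3, 'c': 15, 'x': 38, 'y': 27, 'w': 23}.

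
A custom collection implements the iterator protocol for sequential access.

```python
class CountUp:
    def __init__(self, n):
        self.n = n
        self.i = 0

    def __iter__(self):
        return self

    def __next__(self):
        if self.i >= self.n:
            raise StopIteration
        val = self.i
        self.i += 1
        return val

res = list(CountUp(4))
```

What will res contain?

Step 1: CountUp(4) creates an iterator counting 0 to 3.
Step 2: list() consumes all values: [0, 1, 2, 3].
Therefore res = [0, 1, 2, 3].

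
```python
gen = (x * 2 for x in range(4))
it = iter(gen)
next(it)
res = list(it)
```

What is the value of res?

Step 1: Generator produces [0, 2, 4, 6].
Step 2: next(it) consumes first element (0).
Step 3: list(it) collects remaining: [2, 4, 6].
Therefore res = [2, 4, 6].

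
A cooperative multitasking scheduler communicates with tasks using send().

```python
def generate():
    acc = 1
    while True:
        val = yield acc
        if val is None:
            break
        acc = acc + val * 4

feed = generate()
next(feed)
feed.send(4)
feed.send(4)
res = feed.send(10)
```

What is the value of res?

Step 1: next() -> yield acc=1.
Step 2: send(4) -> val=4, acc = 1 + 4*4 = 17, yield 17.
Step 3: send(4) -> val=4, acc = 17 + 4*4 = 33, yield 33.
Step 4: send(10) -> val=10, acc = 33 + 10*4 = 73, yield 73.
Therefore res = 73.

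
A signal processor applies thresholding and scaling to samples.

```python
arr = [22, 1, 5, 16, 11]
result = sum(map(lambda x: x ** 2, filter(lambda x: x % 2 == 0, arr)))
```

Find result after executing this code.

Step 1: Filter even numbers from [22, 1, 5, 16, 11]: [22, 16]
Step 2: Square each: [484, 256]
Step 3: Sum = 740.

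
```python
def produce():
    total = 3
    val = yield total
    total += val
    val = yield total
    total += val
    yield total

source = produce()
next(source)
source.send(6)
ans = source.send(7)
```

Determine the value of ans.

Step 1: next() -> yield total=3.
Step 2: send(6) -> val=6, total = 3+6 = 9, yield 9.
Step 3: send(7) -> val=7, total = 9+7 = 16, yield 16.
Therefore ans = 16.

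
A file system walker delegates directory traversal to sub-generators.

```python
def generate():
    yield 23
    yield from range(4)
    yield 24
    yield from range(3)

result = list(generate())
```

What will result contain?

Step 1: Trace yields in order:
  yield 23
  yield 0
  yield 1
  yield 2
  yield 3
  yield 24
  yield 0
  yield 1
  yield 2
Therefore result = [23, 0, 1, 2, 3, 24, 0, 1, 2].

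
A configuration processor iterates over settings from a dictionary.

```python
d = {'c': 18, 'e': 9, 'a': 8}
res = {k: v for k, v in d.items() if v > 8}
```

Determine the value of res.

Step 1: Filter items where value > 8:
  'c': 18 > 8: kept
  'e': 9 > 8: kept
  'a': 8 <= 8: removed
Therefore res = {'c': 18, 'e': 9}.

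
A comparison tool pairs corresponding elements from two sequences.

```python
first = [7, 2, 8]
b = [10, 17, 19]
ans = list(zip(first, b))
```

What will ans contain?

Step 1: zip pairs elements at same index:
  Index 0: (7, 10)
  Index 1: (2, 17)
  Index 2: (8, 19)
Therefore ans = [(7, 10), (2, 17), (8, 19)].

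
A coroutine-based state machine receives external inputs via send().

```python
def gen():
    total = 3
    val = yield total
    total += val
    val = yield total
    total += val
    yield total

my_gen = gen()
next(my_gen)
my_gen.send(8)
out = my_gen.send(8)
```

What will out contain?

Step 1: next() -> yield total=3.
Step 2: send(8) -> val=8, total = 3+8 = 11, yield 11.
Step 3: send(8) -> val=8, total = 11+8 = 19, yield 19.
Therefore out = 19.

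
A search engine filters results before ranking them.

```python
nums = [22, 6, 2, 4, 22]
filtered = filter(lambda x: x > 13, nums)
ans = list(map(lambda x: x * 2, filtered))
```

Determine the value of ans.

Step 1: Filter nums for elements > 13:
  22: kept
  6: removed
  2: removed
  4: removed
  22: kept
Step 2: Map x * 2 on filtered [22, 22]:
  22 -> 44
  22 -> 44
Therefore ans = [44, 44].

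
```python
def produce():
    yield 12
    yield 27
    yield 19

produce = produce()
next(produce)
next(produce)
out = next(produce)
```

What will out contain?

Step 1: produce() creates a generator.
Step 2: next(produce) yields 12 (consumed and discarded).
Step 3: next(produce) yields 27 (consumed and discarded).
Step 4: next(produce) yields 19, assigned to out.
Therefore out = 19.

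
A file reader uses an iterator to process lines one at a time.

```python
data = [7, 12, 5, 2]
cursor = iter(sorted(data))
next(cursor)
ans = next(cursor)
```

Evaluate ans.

Step 1: sorted([7, 12, 5, 2]) = [2, 5, 7, 12].
Step 2: Create iterator and skip 1 elements.
Step 3: next() returns 5.
Therefore ans = 5.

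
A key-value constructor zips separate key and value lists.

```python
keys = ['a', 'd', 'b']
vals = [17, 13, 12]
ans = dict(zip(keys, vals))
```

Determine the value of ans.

Step 1: zip pairs keys with values:
  'a' -> 17
  'd' -> 13
  'b' -> 12
Therefore ans = {'a': 17, 'd': 13, 'b': 12}.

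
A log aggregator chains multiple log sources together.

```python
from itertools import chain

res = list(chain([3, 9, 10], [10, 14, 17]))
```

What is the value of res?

Step 1: chain() concatenates iterables: [3, 9, 10] + [10, 14, 17].
Therefore res = [3, 9, 10, 10, 14, 17].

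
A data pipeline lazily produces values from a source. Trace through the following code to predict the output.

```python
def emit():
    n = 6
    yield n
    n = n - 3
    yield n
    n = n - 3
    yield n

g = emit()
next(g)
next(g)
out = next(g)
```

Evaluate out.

Step 1: Trace through generator execution:
  Yield 1: n starts at 6, yield 6
  Yield 2: n = 6 - 3 = 3, yield 3
  Yield 3: n = 3 - 3 = 0, yield 0
Step 2: First next() gets 6, second next() gets the second value, third next() yields 0.
Therefore out = 0.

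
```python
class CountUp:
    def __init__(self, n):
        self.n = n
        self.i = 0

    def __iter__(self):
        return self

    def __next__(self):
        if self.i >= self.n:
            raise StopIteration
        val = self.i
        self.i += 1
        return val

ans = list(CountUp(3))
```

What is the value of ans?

Step 1: CountUp(3) creates an iterator counting 0 to 2.
Step 2: list() consumes all values: [0, 1, 2].
Therefore ans = [0, 1, 2].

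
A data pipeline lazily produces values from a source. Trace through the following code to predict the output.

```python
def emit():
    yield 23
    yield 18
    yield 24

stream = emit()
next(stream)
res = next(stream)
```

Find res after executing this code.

Step 1: emit() creates a generator.
Step 2: next(stream) yields 23 (consumed and discarded).
Step 3: next(stream) yields 18, assigned to res.
Therefore res = 18.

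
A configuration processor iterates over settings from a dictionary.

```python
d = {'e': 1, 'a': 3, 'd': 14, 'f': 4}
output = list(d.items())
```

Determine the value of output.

Step 1: d.items() returns (key, value) pairs in insertion order.
Therefore output = [('e', 1), ('a', 3), ('d', 14), ('f', 4)].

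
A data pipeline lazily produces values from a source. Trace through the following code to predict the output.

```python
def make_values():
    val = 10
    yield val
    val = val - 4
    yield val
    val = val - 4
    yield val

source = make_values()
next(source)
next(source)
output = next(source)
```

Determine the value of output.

Step 1: Trace through generator execution:
  Yield 1: val starts at 10, yield 10
  Yield 2: val = 10 - 4 = 6, yield 6
  Yield 3: val = 6 - 4 = 2, yield 2
Step 2: First next() gets 10, second next() gets the second value, third next() yields 2.
Therefore output = 2.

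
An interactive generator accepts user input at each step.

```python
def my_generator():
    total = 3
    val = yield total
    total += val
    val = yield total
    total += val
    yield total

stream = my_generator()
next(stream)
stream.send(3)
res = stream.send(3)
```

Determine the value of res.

Step 1: next() -> yield total=3.
Step 2: send(3) -> val=3, total = 3+3 = 6, yield 6.
Step 3: send(3) -> val=3, total = 6+3 = 9, yield 9.
Therefore res = 9.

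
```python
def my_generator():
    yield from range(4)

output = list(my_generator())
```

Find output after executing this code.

Step 1: yield from delegates to the iterable, yielding each element.
Step 2: Collected values: [0, 1, 2, 3].
Therefore output = [0, 1, 2, 3].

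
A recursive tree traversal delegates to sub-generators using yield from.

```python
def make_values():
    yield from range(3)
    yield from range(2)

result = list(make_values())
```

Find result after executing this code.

Step 1: Trace yields in order:
  yield 0
  yield 1
  yield 2
  yield 0
  yield 1
Therefore result = [0, 1, 2, 0, 1].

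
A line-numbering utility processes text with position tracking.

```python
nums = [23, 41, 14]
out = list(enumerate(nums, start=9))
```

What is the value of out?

Step 1: enumerate with start=9:
  (9, 23)
  (10, 41)
  (11, 14)
Therefore out = [(9, 23), (10, 41), (11, 14)].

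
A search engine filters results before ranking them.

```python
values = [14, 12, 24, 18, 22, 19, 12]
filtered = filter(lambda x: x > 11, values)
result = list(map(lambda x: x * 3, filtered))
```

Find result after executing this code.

Step 1: Filter values for elements > 11:
  14: kept
  12: kept
  24: kept
  18: kept
  22: kept
  19: kept
  12: kept
Step 2: Map x * 3 on filtered [14, 12, 24, 18, 22, 19, 12]:
  14 -> 42
  12 -> 36
  24 -> 72
  18 -> 54
  22 -> 66
  19 -> 57
  12 -> 36
Therefore result = [42, 36, 72, 54, 66, 57, 36].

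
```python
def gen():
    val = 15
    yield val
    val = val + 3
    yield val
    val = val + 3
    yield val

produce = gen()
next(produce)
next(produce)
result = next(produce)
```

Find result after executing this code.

Step 1: Trace through generator execution:
  Yield 1: val starts at 15, yield 15
  Yield 2: val = 15 + 3 = 18, yield 18
  Yield 3: val = 18 + 3 = 21, yield 21
Step 2: First next() gets 15, second next() gets the second value, third next() yields 21.
Therefore result = 21.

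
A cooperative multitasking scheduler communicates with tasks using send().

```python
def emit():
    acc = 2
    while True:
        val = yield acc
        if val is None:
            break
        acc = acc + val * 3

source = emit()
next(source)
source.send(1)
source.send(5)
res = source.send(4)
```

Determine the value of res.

Step 1: next() -> yield acc=2.
Step 2: send(1) -> val=1, acc = 2 + 1*3 = 5, yield 5.
Step 3: send(5) -> val=5, acc = 5 + 5*3 = 20, yield 20.
Step 4: send(4) -> val=4, acc = 20 + 4*3 = 32, yield 32.
Therefore res = 32.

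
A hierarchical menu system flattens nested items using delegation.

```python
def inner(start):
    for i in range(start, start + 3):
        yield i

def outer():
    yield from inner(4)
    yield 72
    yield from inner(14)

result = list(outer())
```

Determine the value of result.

Step 1: outer() delegates to inner(4):
  yield 4
  yield 5
  yield 6
Step 2: yield 72
Step 3: Delegates to inner(14):
  yield 14
  yield 15
  yield 16
Therefore result = [4, 5, 6, 72, 14, 15, 16].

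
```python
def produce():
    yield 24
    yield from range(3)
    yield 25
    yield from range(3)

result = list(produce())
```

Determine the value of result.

Step 1: Trace yields in order:
  yield 24
  yield 0
  yield 1
  yield 2
  yield 25
  yield 0
  yield 1
  yield 2
Therefore result = [24, 0, 1, 2, 25, 0, 1, 2].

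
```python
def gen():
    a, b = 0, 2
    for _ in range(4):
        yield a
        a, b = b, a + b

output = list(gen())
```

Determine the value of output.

Step 1: Fibonacci-like sequence starting with a=0, b=2:
  Iteration 1: yield a=0, then a,b = 2,2
  Iteration 2: yield a=2, then a,b = 2,4
  Iteration 3: yield a=2, then a,b = 4,6
  Iteration 4: yield a=4, then a,b = 6,10
Therefore output = [0, 2, 2, 4].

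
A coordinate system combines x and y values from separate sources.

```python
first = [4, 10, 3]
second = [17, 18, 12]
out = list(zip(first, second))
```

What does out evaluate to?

Step 1: zip pairs elements at same index:
  Index 0: (4, 17)
  Index 1: (10, 18)
  Index 2: (3, 12)
Therefore out = [(4, 17), (10, 18), (3, 12)].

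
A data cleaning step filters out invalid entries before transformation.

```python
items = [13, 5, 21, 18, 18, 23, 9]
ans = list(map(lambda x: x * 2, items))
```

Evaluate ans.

Step 1: Apply lambda x: x * 2 to each element:
  13 -> 26
  5 -> 10
  21 -> 42
  18 -> 36
  18 -> 36
  23 -> 46
  9 -> 18
Therefore ans = [26, 10, 42, 36, 36, 46, 18].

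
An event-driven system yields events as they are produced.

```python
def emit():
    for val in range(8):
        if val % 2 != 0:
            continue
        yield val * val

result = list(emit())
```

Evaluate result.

Step 1: Only yield val**2 when val is divisible by 2:
  val=0: 0 % 2 == 0, yield 0**2 = 0
  val=2: 2 % 2 == 0, yield 2**2 = 4
  val=4: 4 % 2 == 0, yield 4**2 = 16
  val=6: 6 % 2 == 0, yield 6**2 = 36
Therefore result = [0, 4, 16, 36].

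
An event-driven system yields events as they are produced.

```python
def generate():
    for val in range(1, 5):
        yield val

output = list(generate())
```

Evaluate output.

Step 1: The generator yields each value from range(1, 5).
Step 2: list() consumes all yields: [1, 2, 3, 4].
Therefore output = [1, 2, 3, 4].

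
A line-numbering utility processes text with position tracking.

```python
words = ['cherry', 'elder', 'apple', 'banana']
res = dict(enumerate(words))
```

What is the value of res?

Step 1: enumerate pairs indices with words:
  0 -> 'cherry'
  1 -> 'elder'
  2 -> 'apple'
  3 -> 'banana'
Therefore res = {0: 'cherry', 1: 'elder', 2: 'apple', 3: 'banana'}.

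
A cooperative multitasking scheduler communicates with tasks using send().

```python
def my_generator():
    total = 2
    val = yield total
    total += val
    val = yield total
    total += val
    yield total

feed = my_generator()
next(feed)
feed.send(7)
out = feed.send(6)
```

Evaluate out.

Step 1: next() -> yield total=2.
Step 2: send(7) -> val=7, total = 2+7 = 9, yield 9.
Step 3: send(6) -> val=6, total = 9+6 = 15, yield 15.
Therefore out = 15.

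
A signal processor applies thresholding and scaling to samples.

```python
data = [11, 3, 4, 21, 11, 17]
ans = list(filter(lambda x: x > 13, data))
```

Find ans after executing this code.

Step 1: Filter elements > 13:
  11: removed
  3: removed
  4: removed
  21: kept
  11: removed
  17: kept
Therefore ans = [21, 17].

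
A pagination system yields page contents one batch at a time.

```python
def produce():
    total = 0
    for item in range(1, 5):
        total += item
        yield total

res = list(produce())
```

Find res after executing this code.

Step 1: Generator accumulates running sum:
  item=1: total = 1, yield 1
  item=2: total = 3, yield 3
  item=3: total = 6, yield 6
  item=4: total = 10, yield 10
Therefore res = [1, 3, 6, 10].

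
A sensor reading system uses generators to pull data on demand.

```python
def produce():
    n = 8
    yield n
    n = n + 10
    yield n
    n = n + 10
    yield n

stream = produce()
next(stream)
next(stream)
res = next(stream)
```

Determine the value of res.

Step 1: Trace through generator execution:
  Yield 1: n starts at 8, yield 8
  Yield 2: n = 8 + 10 = 18, yield 18
  Yield 3: n = 18 + 10 = 28, yield 28
Step 2: First next() gets 8, second next() gets the second value, third next() yields 28.
Therefore res = 28.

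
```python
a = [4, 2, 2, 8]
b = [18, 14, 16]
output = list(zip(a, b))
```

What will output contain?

Step 1: zip stops at shortest (len(a)=4, len(b)=3):
  Index 0: (4, 18)
  Index 1: (2, 14)
  Index 2: (2, 16)
Step 2: Last element of a (8) has no pair, dropped.
Therefore output = [(4, 18), (2, 14), (2, 16)].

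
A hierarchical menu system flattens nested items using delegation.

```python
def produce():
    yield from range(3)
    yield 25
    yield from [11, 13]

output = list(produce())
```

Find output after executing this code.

Step 1: Trace yields in order:
  yield 0
  yield 1
  yield 2
  yield 25
  yield 11
  yield 13
Therefore output = [0, 1, 2, 25, 11, 13].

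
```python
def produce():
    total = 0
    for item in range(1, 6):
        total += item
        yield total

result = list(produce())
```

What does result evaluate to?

Step 1: Generator accumulates running sum:
  item=1: total = 1, yield 1
  item=2: total = 3, yield 3
  item=3: total = 6, yield 6
  item=4: total = 10, yield 10
  item=5: total = 15, yield 15
Therefore result = [1, 3, 6, 10, 15].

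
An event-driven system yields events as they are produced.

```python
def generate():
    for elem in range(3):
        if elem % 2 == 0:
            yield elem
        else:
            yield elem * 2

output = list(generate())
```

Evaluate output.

Step 1: For each elem in range(3), yield elem if even, else elem*2:
  elem=0 (even): yield 0
  elem=1 (odd): yield 1*2 = 2
  elem=2 (even): yield 2
Therefore output = [0, 2, 2].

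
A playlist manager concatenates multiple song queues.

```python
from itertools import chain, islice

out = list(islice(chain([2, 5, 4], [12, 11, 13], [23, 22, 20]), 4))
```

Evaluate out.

Step 1: chain([2, 5, 4], [12, 11, 13], [23, 22, 20]) = [2, 5, 4, 12, 11, 13, 23, 22, 20].
Step 2: islice takes first 4 elements: [2, 5, 4, 12].
Therefore out = [2, 5, 4, 12].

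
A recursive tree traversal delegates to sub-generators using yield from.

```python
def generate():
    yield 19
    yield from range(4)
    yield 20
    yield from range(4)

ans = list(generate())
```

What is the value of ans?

Step 1: Trace yields in order:
  yield 19
  yield 0
  yield 1
  yield 2
  yield 3
  yield 20
  yield 0
  yield 1
  yield 2
  yield 3
Therefore ans = [19, 0, 1, 2, 3, 20, 0, 1, 2, 3].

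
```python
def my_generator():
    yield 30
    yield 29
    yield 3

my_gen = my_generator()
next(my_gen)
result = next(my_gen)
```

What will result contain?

Step 1: my_generator() creates a generator.
Step 2: next(my_gen) yields 30 (consumed and discarded).
Step 3: next(my_gen) yields 29, assigned to result.
Therefore result = 29.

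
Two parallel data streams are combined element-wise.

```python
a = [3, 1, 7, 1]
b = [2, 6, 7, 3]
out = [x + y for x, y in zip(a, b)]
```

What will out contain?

Step 1: Add corresponding elements:
  3 + 2 = 5
  1 + 6 = 7
  7 + 7 = 14
  1 + 3 = 4
Therefore out = [5, 7, 14, 4].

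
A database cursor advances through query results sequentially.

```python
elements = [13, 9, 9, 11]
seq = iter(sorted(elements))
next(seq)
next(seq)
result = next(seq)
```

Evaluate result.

Step 1: sorted([13, 9, 9, 11]) = [9, 9, 11, 13].
Step 2: Create iterator and skip 2 elements.
Step 3: next() returns 11.
Therefore result = 11.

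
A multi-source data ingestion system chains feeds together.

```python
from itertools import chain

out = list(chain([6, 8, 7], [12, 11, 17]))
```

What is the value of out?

Step 1: chain() concatenates iterables: [6, 8, 7] + [12, 11, 17].
Therefore out = [6, 8, 7, 12, 11, 17].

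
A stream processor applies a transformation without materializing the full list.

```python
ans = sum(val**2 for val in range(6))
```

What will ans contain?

Step 1: Compute val**2 for each val in range(6):
  val=0: 0**2 = 0
  val=1: 1**2 = 1
  val=2: 2**2 = 4
  val=3: 3**2 = 9
  val=4: 4**2 = 16
  val=5: 5**2 = 25
Step 2: sum = 0 + 1 + 4 + 9 + 16 + 25 = 55.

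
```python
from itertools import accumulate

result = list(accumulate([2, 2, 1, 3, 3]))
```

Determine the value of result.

Step 1: accumulate computes running sums:
  + 2 = 2
  + 2 = 4
  + 1 = 5
  + 3 = 8
  + 3 = 11
Therefore result = [2, 4, 5, 8, 11].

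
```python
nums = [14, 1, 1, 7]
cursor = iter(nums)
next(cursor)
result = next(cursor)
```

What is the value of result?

Step 1: Create iterator over [14, 1, 1, 7].
Step 2: next() consumes 14.
Step 3: next() returns 1.
Therefore result = 1.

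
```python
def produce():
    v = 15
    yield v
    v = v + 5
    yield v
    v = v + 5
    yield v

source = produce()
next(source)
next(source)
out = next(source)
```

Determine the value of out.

Step 1: Trace through generator execution:
  Yield 1: v starts at 15, yield 15
  Yield 2: v = 15 + 5 = 20, yield 20
  Yield 3: v = 20 + 5 = 25, yield 25
Step 2: First next() gets 15, second next() gets the second value, third next() yields 25.
Therefore out = 25.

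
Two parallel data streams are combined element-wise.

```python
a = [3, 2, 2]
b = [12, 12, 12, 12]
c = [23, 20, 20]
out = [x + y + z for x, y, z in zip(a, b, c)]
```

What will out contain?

Step 1: zip three lists (truncates to shortest, len=3):
  3 + 12 + 23 = 38
  2 + 12 + 20 = 34
  2 + 12 + 20 = 34
Therefore out = [38, 34, 34].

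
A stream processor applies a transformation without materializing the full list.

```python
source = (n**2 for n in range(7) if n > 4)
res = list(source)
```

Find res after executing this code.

Step 1: For range(7), keep n > 4, then square:
  n=0: 0 <= 4, excluded
  n=1: 1 <= 4, excluded
  n=2: 2 <= 4, excluded
  n=3: 3 <= 4, excluded
  n=4: 4 <= 4, excluded
  n=5: 5 > 4, yield 5**2 = 25
  n=6: 6 > 4, yield 6**2 = 36
Therefore res = [25, 36].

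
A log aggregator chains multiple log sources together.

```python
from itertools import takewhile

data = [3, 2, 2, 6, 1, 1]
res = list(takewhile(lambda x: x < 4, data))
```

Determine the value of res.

Step 1: takewhile stops at first element >= 4:
  3 < 4: take
  2 < 4: take
  2 < 4: take
  6 >= 4: stop
Therefore res = [3, 2, 2].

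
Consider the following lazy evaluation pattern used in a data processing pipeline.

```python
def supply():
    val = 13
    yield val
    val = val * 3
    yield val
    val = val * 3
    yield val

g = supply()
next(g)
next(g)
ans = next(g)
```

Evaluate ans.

Step 1: Trace through generator execution:
  Yield 1: val starts at 13, yield 13
  Yield 2: val = 13 * 3 = 39, yield 39
  Yield 3: val = 39 * 3 = 117, yield 117
Step 2: First next() gets 13, second next() gets the second value, third next() yields 117.
Therefore ans = 117.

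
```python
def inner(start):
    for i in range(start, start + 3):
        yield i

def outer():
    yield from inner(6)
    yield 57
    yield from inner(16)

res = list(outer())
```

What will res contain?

Step 1: outer() delegates to inner(6):
  yield 6
  yield 7
  yield 8
Step 2: yield 57
Step 3: Delegates to inner(16):
  yield 16
  yield 17
  yield 18
Therefore res = [6, 7, 8, 57, 16, 17, 18].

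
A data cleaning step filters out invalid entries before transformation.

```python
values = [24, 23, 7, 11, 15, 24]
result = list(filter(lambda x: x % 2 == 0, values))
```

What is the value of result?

Step 1: Filter elements divisible by 2:
  24 % 2 = 0: kept
  23 % 2 = 1: removed
  7 % 2 = 1: removed
  11 % 2 = 1: removed
  15 % 2 = 1: removed
  24 % 2 = 0: kept
Therefore result = [24, 24].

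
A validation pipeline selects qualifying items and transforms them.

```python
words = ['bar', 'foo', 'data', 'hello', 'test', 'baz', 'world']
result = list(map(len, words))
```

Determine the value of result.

Step 1: Map len() to each word:
  'bar' -> 3
  'foo' -> 3
  'data' -> 4
  'hello' -> 5
  'test' -> 4
  'baz' -> 3
  'world' -> 5
Therefore result = [3, 3, 4, 5, 4, 3, 5].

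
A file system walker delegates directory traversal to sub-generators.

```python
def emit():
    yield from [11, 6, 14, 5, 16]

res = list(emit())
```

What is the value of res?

Step 1: yield from delegates to the iterable, yielding each element.
Step 2: Collected values: [11, 6, 14, 5, 16].
Therefore res = [11, 6, 14, 5, 16].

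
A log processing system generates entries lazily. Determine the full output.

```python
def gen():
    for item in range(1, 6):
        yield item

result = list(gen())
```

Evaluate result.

Step 1: The generator yields each value from range(1, 6).
Step 2: list() consumes all yields: [1, 2, 3, 4, 5].
Therefore result = [1, 2, 3, 4, 5].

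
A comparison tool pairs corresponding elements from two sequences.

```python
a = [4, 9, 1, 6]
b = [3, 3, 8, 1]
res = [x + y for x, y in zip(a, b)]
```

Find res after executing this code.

Step 1: Add corresponding elements:
  4 + 3 = 7
  9 + 3 = 12
  1 + 8 = 9
  6 + 1 = 7
Therefore res = [7, 12, 9, 7].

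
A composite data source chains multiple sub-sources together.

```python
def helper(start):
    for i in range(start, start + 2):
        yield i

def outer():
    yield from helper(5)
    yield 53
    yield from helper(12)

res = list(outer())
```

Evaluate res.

Step 1: outer() delegates to helper(5):
  yield 5
  yield 6
Step 2: yield 53
Step 3: Delegates to helper(12):
  yield 12
  yield 13
Therefore res = [5, 6, 53, 12, 13].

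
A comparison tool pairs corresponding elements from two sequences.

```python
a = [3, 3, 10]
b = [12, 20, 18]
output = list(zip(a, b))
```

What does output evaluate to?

Step 1: zip pairs elements at same index:
  Index 0: (3, 12)
  Index 1: (3, 20)
  Index 2: (10, 18)
Therefore output = [(3, 12), (3, 20), (10, 18)].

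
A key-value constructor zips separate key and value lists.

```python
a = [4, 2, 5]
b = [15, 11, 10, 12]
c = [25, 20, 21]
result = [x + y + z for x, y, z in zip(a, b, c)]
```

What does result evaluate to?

Step 1: zip three lists (truncates to shortest, len=3):
  4 + 15 + 25 = 44
  2 + 11 + 20 = 33
  5 + 10 + 21 = 36
Therefore result = [44, 33, 36].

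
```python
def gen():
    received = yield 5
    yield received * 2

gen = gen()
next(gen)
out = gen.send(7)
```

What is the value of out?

Step 1: next(gen) advances to first yield, producing 5.
Step 2: send(7) resumes, received = 7.
Step 3: yield received * 2 = 7 * 2 = 14.
Therefore out = 14.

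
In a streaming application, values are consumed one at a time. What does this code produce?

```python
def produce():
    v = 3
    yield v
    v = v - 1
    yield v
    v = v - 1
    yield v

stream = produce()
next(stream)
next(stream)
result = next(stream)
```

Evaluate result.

Step 1: Trace through generator execution:
  Yield 1: v starts at 3, yield 3
  Yield 2: v = 3 - 1 = 2, yield 2
  Yield 3: v = 2 - 1 = 1, yield 1
Step 2: First next() gets 3, second next() gets the second value, third next() yields 1.
Therefore result = 1.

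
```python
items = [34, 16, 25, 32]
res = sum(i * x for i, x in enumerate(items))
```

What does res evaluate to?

Step 1: Compute i * x for each (i, x) in enumerate([34, 16, 25, 32]):
  i=0, x=34: 0*34 = 0
  i=1, x=16: 1*16 = 16
  i=2, x=25: 2*25 = 50
  i=3, x=32: 3*32 = 96
Step 2: sum = 0 + 16 + 50 + 96 = 162.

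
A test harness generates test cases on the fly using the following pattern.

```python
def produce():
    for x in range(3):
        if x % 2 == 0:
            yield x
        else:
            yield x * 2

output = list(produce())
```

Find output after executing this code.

Step 1: For each x in range(3), yield x if even, else x*2:
  x=0 (even): yield 0
  x=1 (odd): yield 1*2 = 2
  x=2 (even): yield 2
Therefore output = [0, 2, 2].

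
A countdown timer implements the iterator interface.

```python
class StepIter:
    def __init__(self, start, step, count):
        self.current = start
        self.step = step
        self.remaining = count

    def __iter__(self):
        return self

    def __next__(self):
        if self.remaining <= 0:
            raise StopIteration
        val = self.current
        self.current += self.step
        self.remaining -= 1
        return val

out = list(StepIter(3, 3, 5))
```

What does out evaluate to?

Step 1: StepIter starts at 3, increments by 3, for 5 steps:
  Yield 3, then current += 3
  Yield 6, then current += 3
  Yield 9, then current += 3
  Yield 12, then current += 3
  Yield 15, then current += 3
Therefore out = [3, 6, 9, 12, 15].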